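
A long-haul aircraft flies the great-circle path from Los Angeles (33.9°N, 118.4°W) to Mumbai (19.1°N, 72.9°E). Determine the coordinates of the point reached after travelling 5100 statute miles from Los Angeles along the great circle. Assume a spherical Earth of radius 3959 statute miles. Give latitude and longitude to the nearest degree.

≈ (69°N, 99°E)

Convert each endpoint to a unit vector on the sphere (x = cos φ cos λ, y = cos φ sin λ, z = sin φ).
The central angle between the endpoints is δ = arccos(p₁·p₂) ≈ 2.198 rad (125.9°). The total great-circle distance is δ·R ≈ 2.198 × 3959 ≈ 8701 mi, so the target fraction is f = 5100/8701 ≈ 0.586.
Interpolate at f ≈ 0.586 with slerp weights a = sin((1−f)δ)/sin δ ≈ 0.974, b = sin(fδ)/sin δ ≈ 1.186.
p = a·p₁ + b·p₂ ≈ (-0.055, 0.360, 0.932); φ = arcsin(p_z) ≈ 68.67°, λ = atan2(p_y, p_x) ≈ 98.73°.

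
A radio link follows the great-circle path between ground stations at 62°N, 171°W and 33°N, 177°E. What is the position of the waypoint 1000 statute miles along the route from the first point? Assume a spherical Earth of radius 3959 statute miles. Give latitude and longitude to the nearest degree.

≈ 48°N, 179°W

From cos δ = sin φ₁ sin φ₂ + cos φ₁ cos φ₂ cos Δλ, the central angle is δ ≈ 0.524 rad (30.0°). The total great-circle distance is δ·R ≈ 0.524 × 3959 ≈ 2073 mi, so the target fraction is f = 1000/2073 ≈ 0.482.
Interpolate at f ≈ 0.482 with slerp weights a = sin((1−f)δ)/sin δ ≈ 0.535, b = sin(fδ)/sin δ ≈ 0.500.
p = a·p₁ + b·p₂ ≈ (-0.667, -0.017, 0.745); φ = arcsin(p_z) ≈ 48.16°, λ = atan2(p_y, p_x) ≈ -178.51°.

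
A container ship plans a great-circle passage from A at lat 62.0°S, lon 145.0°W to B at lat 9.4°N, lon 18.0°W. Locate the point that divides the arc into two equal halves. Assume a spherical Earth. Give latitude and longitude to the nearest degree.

From cos δ = sin φ₁ sin φ₂ + cos φ₁ cos φ₂ cos Δλ, the central angle is δ ≈ 2.007 rad (115.0°).
Interpolate at f = 1/2 with slerp weights a = sin((1−f)δ)/sin δ ≈ 0.931, b = sin(fδ)/sin δ ≈ 0.931.
p = a·p₁ + b·p₂ ≈ (0.515, -0.534, -0.670); φ = arcsin(p_z) ≈ -42.06°, λ = atan2(p_y, p_x) ≈ -46.04°.

≈ lat 42°S, lon 46°W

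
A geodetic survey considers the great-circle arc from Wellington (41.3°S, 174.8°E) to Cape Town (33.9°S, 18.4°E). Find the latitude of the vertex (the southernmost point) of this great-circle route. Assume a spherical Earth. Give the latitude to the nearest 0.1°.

≈ 75.2°S

The great circle lies in the plane with unit normal n̂ = (p₁ × p₂)/|p₁ × p₂|.
Here n̂_z ≈ -0.255; the vertex latitude is φ_max = arccos|n̂_z| ≈ 75.2°.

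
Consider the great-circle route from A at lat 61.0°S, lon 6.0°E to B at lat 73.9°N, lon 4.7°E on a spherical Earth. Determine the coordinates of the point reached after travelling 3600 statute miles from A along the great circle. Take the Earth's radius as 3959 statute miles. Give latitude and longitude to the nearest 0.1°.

Convert each endpoint to a unit vector on the sphere (x = cos φ cos λ, y = cos φ sin λ, z = sin φ).
The central angle between the endpoints is δ = arccos(p₁·p₂) ≈ 2.354 rad (134.9°). The total great-circle distance is δ·R ≈ 2.354 × 3959 ≈ 9321 mi, so the target fraction is f = 3600/9321 ≈ 0.386.
Interpolate at f ≈ 0.386 with slerp weights a = sin((1−f)δ)/sin δ ≈ 1.401, b = sin(fδ)/sin δ ≈ 1.114.
p = a·p₁ + b·p₂ ≈ (0.983, 0.096, -0.155); φ = arcsin(p_z) ≈ -8.90°, λ = atan2(p_y, p_x) ≈ 5.59°.

≈ lat 8.9°S, lon 5.6°E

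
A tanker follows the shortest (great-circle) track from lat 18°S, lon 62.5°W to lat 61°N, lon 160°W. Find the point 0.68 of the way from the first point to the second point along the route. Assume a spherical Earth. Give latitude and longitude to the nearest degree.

Write both endpoints as unit vectors p₁, p₂ with components (cos φ cos λ, cos φ sin λ, sin φ).
The central angle between the endpoints is δ = arccos(p₁·p₂) ≈ 1.908 rad (109.3°).
Interpolate at f = 0.68 with slerp weights a = sin((1−f)δ)/sin δ ≈ 0.607, b = sin(fδ)/sin δ ≈ 1.020.
p = a·p₁ + b·p₂ ≈ (-0.198, -0.681, 0.705); φ = arcsin(p_z) ≈ 44.79°, λ = atan2(p_y, p_x) ≈ -106.20°.

≈ lat 45°N, lon 106°W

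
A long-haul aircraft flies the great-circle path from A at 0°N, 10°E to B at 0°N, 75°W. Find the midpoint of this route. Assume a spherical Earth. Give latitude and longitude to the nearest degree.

Write both endpoints as unit vectors p₁, p₂ with components (cos φ cos λ, cos φ sin λ, sin φ).
The central angle between the endpoints is δ = arccos(p₁·p₂) ≈ 1.484 rad (85.0°).
Interpolate at f = 1/2 with slerp weights a = sin((1−f)δ)/sin δ ≈ 0.678, b = sin(fδ)/sin δ ≈ 0.678.
p = a·p₁ + b·p₂ ≈ (0.843, -0.537, 0.000); φ = arcsin(p_z) ≈ 0.00°, λ = atan2(p_y, p_x) ≈ -32.50°.

≈ 0°N, 32°W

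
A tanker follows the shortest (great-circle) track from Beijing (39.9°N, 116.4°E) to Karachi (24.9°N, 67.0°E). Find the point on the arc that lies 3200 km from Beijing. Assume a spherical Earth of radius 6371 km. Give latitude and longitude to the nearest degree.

Write both endpoints as unit vectors p₁, p₂ with components (cos φ cos λ, cos φ sin λ, sin φ).
The central angle between the endpoints is δ = arccos(p₁·p₂) ≈ 0.763 rad (43.7°). The total great-circle distance is δ·R ≈ 0.763 × 6371 ≈ 4860 km, so the target fraction is f = 3200/4860 ≈ 0.658.
Interpolate at f ≈ 0.658 with slerp weights a = sin((1−f)δ)/sin δ ≈ 0.373, b = sin(fδ)/sin δ ≈ 0.697.
p = a·p₁ + b·p₂ ≈ (0.120, 0.838, 0.532); φ = arcsin(p_z) ≈ 32.17°, λ = atan2(p_y, p_x) ≈ 81.86°.

≈ 32°N, 82°E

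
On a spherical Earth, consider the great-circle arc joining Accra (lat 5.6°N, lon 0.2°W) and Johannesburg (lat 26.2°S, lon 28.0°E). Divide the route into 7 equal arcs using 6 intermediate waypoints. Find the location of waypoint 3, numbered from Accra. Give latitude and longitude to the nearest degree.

≈ lat 8°S, lon 11°E

Convert each endpoint to a unit vector on the sphere (x = cos φ cos λ, y = cos φ sin λ, z = sin φ).
The central angle between the endpoints is δ = arccos(p₁·p₂) ≈ 0.732 rad (41.9°).
Interpolate at f = 3/7 with slerp weights a = sin((1−f)δ)/sin δ ≈ 0.608, b = sin(fδ)/sin δ ≈ 0.462.
p = a·p₁ + b·p₂ ≈ (0.971, 0.192, -0.145); φ = arcsin(p_z) ≈ -8.31°, λ = atan2(p_y, p_x) ≈ 11.21°.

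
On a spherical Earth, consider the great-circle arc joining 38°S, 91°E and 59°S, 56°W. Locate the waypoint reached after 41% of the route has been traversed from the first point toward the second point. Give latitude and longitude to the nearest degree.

≈ 68°S, 67°E

Convert each endpoint to a unit vector on the sphere (x = cos φ cos λ, y = cos φ sin λ, z = sin φ).
The central angle between the endpoints is δ = arccos(p₁·p₂) ≈ 1.382 rad (79.2°).
Interpolate at f = 0.41 with slerp weights a = sin((1−f)δ)/sin δ ≈ 0.741, b = sin(fδ)/sin δ ≈ 0.547.
p = a·p₁ + b·p₂ ≈ (0.147, 0.351, -0.925); φ = arcsin(p_z) ≈ -67.65°, λ = atan2(p_y, p_x) ≈ 67.22°.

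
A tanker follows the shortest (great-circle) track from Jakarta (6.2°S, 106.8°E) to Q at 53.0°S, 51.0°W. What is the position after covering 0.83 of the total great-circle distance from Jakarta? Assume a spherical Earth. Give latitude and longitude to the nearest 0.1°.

≈ 69.5°S, 26.4°W

The haversine formula gives a central angle δ ≈ 2.057 rad (117.9°) between the endpoints.
Interpolate at f = 0.83 with slerp weights a = sin((1−f)δ)/sin δ ≈ 0.388, b = sin(fδ)/sin δ ≈ 1.121.
p = a·p₁ + b·p₂ ≈ (0.313, -0.155, -0.937); φ = arcsin(p_z) ≈ -69.55°, λ = atan2(p_y, p_x) ≈ -26.37°.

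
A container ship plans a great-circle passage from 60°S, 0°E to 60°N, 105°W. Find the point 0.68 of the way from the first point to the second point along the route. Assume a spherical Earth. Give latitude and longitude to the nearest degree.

Write both endpoints as unit vectors p₁, p₂ with components (cos φ cos λ, cos φ sin λ, sin φ).
The central angle between the endpoints is δ = arccos(p₁·p₂) ≈ 2.523 rad (144.6°).
Interpolate at f = 0.68 with slerp weights a = sin((1−f)δ)/sin δ ≈ 1.246, b = sin(fδ)/sin δ ≈ 1.706.
p = a·p₁ + b·p₂ ≈ (0.402, -0.824, 0.399); φ = arcsin(p_z) ≈ 23.51°, λ = atan2(p_y, p_x) ≈ -63.99°.

≈ 24°N, 64°W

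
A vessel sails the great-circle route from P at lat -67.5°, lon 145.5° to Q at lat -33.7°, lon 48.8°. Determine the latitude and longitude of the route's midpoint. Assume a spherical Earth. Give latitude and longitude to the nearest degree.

Convert each endpoint to a unit vector on the sphere (x = cos φ cos λ, y = cos φ sin λ, z = sin φ).
The central angle between the endpoints is δ = arccos(p₁·p₂) ≈ 1.075 rad (61.6°).
Interpolate at f = 1/2 with slerp weights a = sin((1−f)δ)/sin δ ≈ 0.582, b = sin(fδ)/sin δ ≈ 0.582.
p = a·p₁ + b·p₂ ≈ (0.135, 0.491, -0.861); φ = arcsin(p_z) ≈ -59.41°, λ = atan2(p_y, p_x) ≈ 74.57°.

≈ lat -59°, lon 75°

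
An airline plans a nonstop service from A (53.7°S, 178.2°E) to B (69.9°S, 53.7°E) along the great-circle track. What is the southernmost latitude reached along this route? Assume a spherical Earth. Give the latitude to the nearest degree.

≈ 77°S

The great circle lies in the plane with unit normal n̂ = (p₁ × p₂)/|p₁ × p₂|.
Here n̂_z ≈ -0.219; the vertex latitude is φ_max = arccos|n̂_z| ≈ 77.4°.
Check via Clairaut: cos φ_max = |cos φ₁| · sin C = cos(53.7°)·sin(158.3°) ≈ 0.219, again giving ≈ 77.4°.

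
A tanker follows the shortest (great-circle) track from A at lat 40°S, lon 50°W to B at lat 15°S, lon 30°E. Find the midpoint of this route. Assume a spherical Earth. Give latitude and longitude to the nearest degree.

≈ lat 34°S, lon 4°W

Convert each endpoint to a unit vector on the sphere (x = cos φ cos λ, y = cos φ sin λ, z = sin φ).
The central angle between the endpoints is δ = arccos(p₁·p₂) ≈ 1.271 rad (72.9°).
Interpolate at f = 1/2 with slerp weights a = sin((1−f)δ)/sin δ ≈ 0.621, b = sin(fδ)/sin δ ≈ 0.621.
p = a·p₁ + b·p₂ ≈ (0.826, -0.065, -0.560); φ = arcsin(p_z) ≈ -34.07°, λ = atan2(p_y, p_x) ≈ -4.47°.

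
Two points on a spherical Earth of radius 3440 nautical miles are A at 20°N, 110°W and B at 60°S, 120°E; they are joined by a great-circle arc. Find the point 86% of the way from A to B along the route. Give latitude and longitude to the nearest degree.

Convert each endpoint to a unit vector on the sphere (x = cos φ cos λ, y = cos φ sin λ, z = sin φ).
The central angle between the endpoints is δ = arccos(p₁·p₂) ≈ 2.212 rad (126.7°).
Interpolate at f = 0.86 with slerp weights a = sin((1−f)δ)/sin δ ≈ 0.380, b = sin(fδ)/sin δ ≈ 1.180.
p = a·p₁ + b·p₂ ≈ (-0.417, 0.175, -0.892); φ = arcsin(p_z) ≈ -63.10°, λ = atan2(p_y, p_x) ≈ 157.23°.

≈ 63°S, 157°E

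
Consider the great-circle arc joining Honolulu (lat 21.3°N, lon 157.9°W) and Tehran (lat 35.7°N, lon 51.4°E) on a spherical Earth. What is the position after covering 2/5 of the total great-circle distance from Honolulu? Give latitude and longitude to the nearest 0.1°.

≈ lat 58.9°N, lon 163.4°E

Convert each endpoint to a unit vector on the sphere (x = cos φ cos λ, y = cos φ sin λ, z = sin φ).
The central angle between the endpoints is δ = arccos(p₁·p₂) ≈ 2.035 rad (116.6°).
Interpolate at f = 2/5 with slerp weights a = sin((1−f)δ)/sin δ ≈ 1.051, b = sin(fδ)/sin δ ≈ 0.813.
p = a·p₁ + b·p₂ ≈ (-0.495, 0.148, 0.856); φ = arcsin(p_z) ≈ 58.89°, λ = atan2(p_y, p_x) ≈ 163.38°.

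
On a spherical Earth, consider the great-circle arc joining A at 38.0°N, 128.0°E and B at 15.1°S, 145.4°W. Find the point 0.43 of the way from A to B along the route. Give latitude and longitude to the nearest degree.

≈ 20°N, 171°E

The haversine formula gives a central angle δ ≈ 1.686 rad (96.6°) between the endpoints.
Interpolate at f = 0.43 with slerp weights a = sin((1−f)δ)/sin δ ≈ 0.825, b = sin(fδ)/sin δ ≈ 0.668.
p = a·p₁ + b·p₂ ≈ (-0.931, 0.146, 0.334); φ = arcsin(p_z) ≈ 19.53°, λ = atan2(p_y, p_x) ≈ 171.06°.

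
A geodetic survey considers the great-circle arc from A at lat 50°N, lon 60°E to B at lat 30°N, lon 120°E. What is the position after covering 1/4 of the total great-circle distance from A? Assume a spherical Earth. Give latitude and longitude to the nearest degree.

The haversine formula gives a central angle δ ≈ 0.848 rad (48.6°) between the endpoints.
Interpolate at f = 1/4 with slerp weights a = sin((1−f)δ)/sin δ ≈ 0.792, b = sin(fδ)/sin δ ≈ 0.281.
p = a·p₁ + b·p₂ ≈ (0.133, 0.651, 0.747); φ = arcsin(p_z) ≈ 48.33°, λ = atan2(p_y, p_x) ≈ 78.45°.

≈ lat 48°N, lon 78°E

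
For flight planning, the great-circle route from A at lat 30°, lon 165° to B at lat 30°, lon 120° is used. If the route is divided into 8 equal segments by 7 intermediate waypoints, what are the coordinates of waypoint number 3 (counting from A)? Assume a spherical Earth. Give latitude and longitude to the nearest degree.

Convert each endpoint to a unit vector on the sphere (x = cos φ cos λ, y = cos φ sin λ, z = sin φ).
The central angle between the endpoints is δ = arccos(p₁·p₂) ≈ 0.676 rad (38.7°).
Interpolate at f = 3/8 with slerp weights a = sin((1−f)δ)/sin δ ≈ 0.655, b = sin(fδ)/sin δ ≈ 0.401.
p = a·p₁ + b·p₂ ≈ (-0.722, 0.447, 0.528); φ = arcsin(p_z) ≈ 31.87°, λ = atan2(p_y, p_x) ≈ 148.20°.

≈ lat 32°, lon 148°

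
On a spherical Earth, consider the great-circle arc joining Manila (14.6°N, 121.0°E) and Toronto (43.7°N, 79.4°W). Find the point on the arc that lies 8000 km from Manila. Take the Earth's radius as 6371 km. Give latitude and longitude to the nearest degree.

≈ 74°N, 163°W

Write both endpoints as unit vectors p₁, p₂ with components (cos φ cos λ, cos φ sin λ, sin φ).
The central angle between the endpoints is δ = arccos(p₁·p₂) ≈ 2.073 rad (118.8°). The total great-circle distance is δ·R ≈ 2.073 × 6371 ≈ 13209 km, so the target fraction is f = 8000/13209 ≈ 0.606.
Interpolate at f ≈ 0.606 with slerp weights a = sin((1−f)δ)/sin δ ≈ 0.832, b = sin(fδ)/sin δ ≈ 1.085.
p = a·p₁ + b·p₂ ≈ (-0.271, -0.080, 0.959); φ = arcsin(p_z) ≈ 73.60°, λ = atan2(p_y, p_x) ≈ -163.44°.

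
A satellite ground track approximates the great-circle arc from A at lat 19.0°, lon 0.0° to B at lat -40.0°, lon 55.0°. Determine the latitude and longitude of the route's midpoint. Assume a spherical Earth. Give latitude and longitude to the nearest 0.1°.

Convert each endpoint to a unit vector on the sphere (x = cos φ cos λ, y = cos φ sin λ, z = sin φ).
The central angle between the endpoints is δ = arccos(p₁·p₂) ≈ 1.363 rad (78.1°).
Interpolate at f = 1/2 with slerp weights a = sin((1−f)δ)/sin δ ≈ 0.644, b = sin(fδ)/sin δ ≈ 0.644.
p = a·p₁ + b·p₂ ≈ (0.892, 0.404, -0.204); φ = arcsin(p_z) ≈ -11.78°, λ = atan2(p_y, p_x) ≈ 24.38°.

≈ lat -11.8°, lon 24.4°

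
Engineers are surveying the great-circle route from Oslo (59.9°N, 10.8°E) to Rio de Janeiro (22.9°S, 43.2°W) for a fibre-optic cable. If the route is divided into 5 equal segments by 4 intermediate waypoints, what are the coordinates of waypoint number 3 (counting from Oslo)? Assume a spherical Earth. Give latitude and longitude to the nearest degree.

≈ 12°N, 29°W

From cos δ = sin φ₁ sin φ₂ + cos φ₁ cos φ₂ cos Δλ, the central angle is δ ≈ 1.636 rad (93.7°).
Interpolate at f = 3/5 with slerp weights a = sin((1−f)δ)/sin δ ≈ 0.610, b = sin(fδ)/sin δ ≈ 0.833.
p = a·p₁ + b·p₂ ≈ (0.860, -0.468, 0.204); φ = arcsin(p_z) ≈ 11.74°, λ = atan2(p_y, p_x) ≈ -28.56°.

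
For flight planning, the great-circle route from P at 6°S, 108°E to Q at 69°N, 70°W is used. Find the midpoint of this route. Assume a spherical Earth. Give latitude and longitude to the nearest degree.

Convert each endpoint to a unit vector on the sphere (x = cos φ cos λ, y = cos φ sin λ, z = sin φ).
The central angle between the endpoints is δ = arccos(p₁·p₂) ≈ 2.042 rad (117.0°).
Interpolate at f = 1/2 with slerp weights a = sin((1−f)δ)/sin δ ≈ 0.957, b = sin(fδ)/sin δ ≈ 0.957.
p = a·p₁ + b·p₂ ≈ (-0.177, 0.583, 0.793); φ = arcsin(p_z) ≈ 52.49°, λ = atan2(p_y, p_x) ≈ 106.87°.

≈ 52°N, 107°E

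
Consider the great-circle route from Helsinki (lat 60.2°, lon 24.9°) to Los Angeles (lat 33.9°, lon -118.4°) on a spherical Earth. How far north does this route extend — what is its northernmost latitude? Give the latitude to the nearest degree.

The great circle lies in the plane with unit normal n̂ = (p₁ × p₂)/|p₁ × p₂|.
Here n̂_z ≈ -0.249; the vertex latitude is φ_max = arccos|n̂_z| ≈ 75.6°.
Check via Clairaut: cos φ_max = |cos φ₁| · sin C = cos(60.2°)·sin(30.1°) ≈ 0.249, again giving ≈ 75.6°.

≈ 76°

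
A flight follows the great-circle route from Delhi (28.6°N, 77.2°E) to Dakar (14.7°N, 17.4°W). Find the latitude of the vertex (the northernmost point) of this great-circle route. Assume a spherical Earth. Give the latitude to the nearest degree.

≈ 32°N

The great circle lies in the plane with unit normal n̂ = (p₁ × p₂)/|p₁ × p₂|.
Here n̂_z ≈ -0.848; the vertex latitude is φ_max = arccos|n̂_z| ≈ 32.0°.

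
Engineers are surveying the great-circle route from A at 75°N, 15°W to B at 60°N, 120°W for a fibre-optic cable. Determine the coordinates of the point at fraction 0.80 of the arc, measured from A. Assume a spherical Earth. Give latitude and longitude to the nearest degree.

≈ 66°N, 112°W

Convert each endpoint to a unit vector on the sphere (x = cos φ cos λ, y = cos φ sin λ, z = sin φ).
The central angle between the endpoints is δ = arccos(p₁·p₂) ≈ 0.638 rad (36.6°).
Interpolate at f = 0.80 with slerp weights a = sin((1−f)δ)/sin δ ≈ 0.214, b = sin(fδ)/sin δ ≈ 0.820.
p = a·p₁ + b·p₂ ≈ (-0.152, -0.370, 0.917); φ = arcsin(p_z) ≈ 66.46°, λ = atan2(p_y, p_x) ≈ -112.31°.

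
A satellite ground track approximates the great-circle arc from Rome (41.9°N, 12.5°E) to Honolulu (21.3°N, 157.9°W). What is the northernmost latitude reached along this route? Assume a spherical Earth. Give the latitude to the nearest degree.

The great circle lies in the plane with unit normal n̂ = (p₁ × p₂)/|p₁ × p₂|.
Here n̂_z ≈ -0.129; the vertex latitude is φ_max = arccos|n̂_z| ≈ 82.6°.
Check via Clairaut: cos φ_max = |cos φ₁| · sin C = cos(41.9°)·sin(10.0°) ≈ 0.129, again giving ≈ 82.6°.

≈ 83°N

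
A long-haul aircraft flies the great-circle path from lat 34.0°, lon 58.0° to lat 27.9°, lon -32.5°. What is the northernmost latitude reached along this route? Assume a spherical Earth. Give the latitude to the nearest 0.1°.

≈ 40.7°

The great circle lies in the plane with unit normal n̂ = (p₁ × p₂)/|p₁ × p₂|.
Here n̂_z ≈ -0.758; the vertex latitude is φ_max = arccos|n̂_z| ≈ 40.7°.
Check via Clairaut: cos φ_max = |cos φ₁| · sin C = cos(34.0°)·sin(66.1°) ≈ 0.758, again giving ≈ 40.7°.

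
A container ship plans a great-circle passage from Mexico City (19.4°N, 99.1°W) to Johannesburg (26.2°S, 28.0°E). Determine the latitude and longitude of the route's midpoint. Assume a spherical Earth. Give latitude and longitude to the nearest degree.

≈ 8°S, 38°W

From cos δ = sin φ₁ sin φ₂ + cos φ₁ cos φ₂ cos Δλ, the central angle is δ ≈ 2.288 rad (131.1°).
Interpolate at f = 1/2 with slerp weights a = sin((1−f)δ)/sin δ ≈ 1.208, b = sin(fδ)/sin δ ≈ 1.208.
p = a·p₁ + b·p₂ ≈ (0.777, -0.616, -0.132); φ = arcsin(p_z) ≈ -7.59°, λ = atan2(p_y, p_x) ≈ -38.42°.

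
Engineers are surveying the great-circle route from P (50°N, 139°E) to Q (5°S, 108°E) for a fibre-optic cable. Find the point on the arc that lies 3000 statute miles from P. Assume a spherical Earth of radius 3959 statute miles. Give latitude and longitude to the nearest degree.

Convert each endpoint to a unit vector on the sphere (x = cos φ cos λ, y = cos φ sin λ, z = sin φ).
The central angle between the endpoints is δ = arccos(p₁·p₂) ≈ 1.068 rad (61.2°). The total great-circle distance is δ·R ≈ 1.068 × 3959 ≈ 4227 mi, so the target fraction is f = 3000/4227 ≈ 0.710.
Interpolate at f ≈ 0.710 with slerp weights a = sin((1−f)δ)/sin δ ≈ 0.348, b = sin(fδ)/sin δ ≈ 0.784.
p = a·p₁ + b·p₂ ≈ (-0.410, 0.890, 0.198); φ = arcsin(p_z) ≈ 11.44°, λ = atan2(p_y, p_x) ≈ 114.75°.

≈ (11°N, 115°E)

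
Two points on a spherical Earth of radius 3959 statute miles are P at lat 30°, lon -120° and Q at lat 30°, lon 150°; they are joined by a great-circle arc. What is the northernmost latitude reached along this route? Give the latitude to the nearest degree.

≈ 39°

The great circle lies in the plane with unit normal n̂ = (p₁ × p₂)/|p₁ × p₂|.
Here n̂_z ≈ -0.775; the vertex latitude is φ_max = arccos|n̂_z| ≈ 39.2°.
Check via Clairaut: cos φ_max = |cos φ₁| · sin C = cos(30.0°)·sin(63.4°) ≈ 0.775, again giving ≈ 39.2°.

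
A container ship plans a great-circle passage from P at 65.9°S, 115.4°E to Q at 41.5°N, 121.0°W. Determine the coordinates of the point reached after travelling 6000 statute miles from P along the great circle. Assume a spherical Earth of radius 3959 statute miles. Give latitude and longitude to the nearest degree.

≈ 7°S, 147°W

Write both endpoints as unit vectors p₁, p₂ with components (cos φ cos λ, cos φ sin λ, sin φ).
The central angle between the endpoints is δ = arccos(p₁·p₂) ≈ 2.456 rad (140.7°). The total great-circle distance is δ·R ≈ 2.456 × 3959 ≈ 9724 mi, so the target fraction is f = 6000/9724 ≈ 0.617.
Interpolate at f ≈ 0.617 with slerp weights a = sin((1−f)δ)/sin δ ≈ 1.276, b = sin(fδ)/sin δ ≈ 1.577.
p = a·p₁ + b·p₂ ≈ (-0.832, -0.542, -0.120); φ = arcsin(p_z) ≈ -6.88°, λ = atan2(p_y, p_x) ≈ -146.92°.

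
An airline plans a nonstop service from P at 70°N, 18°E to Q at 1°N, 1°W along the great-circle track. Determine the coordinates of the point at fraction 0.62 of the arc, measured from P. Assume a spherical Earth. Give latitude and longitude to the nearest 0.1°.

Convert each endpoint to a unit vector on the sphere (x = cos φ cos λ, y = cos φ sin λ, z = sin φ).
The central angle between the endpoints is δ = arccos(p₁·p₂) ≈ 1.224 rad (70.1°).
Interpolate at f = 0.62 with slerp weights a = sin((1−f)δ)/sin δ ≈ 0.477, b = sin(fδ)/sin δ ≈ 0.732.
p = a·p₁ + b·p₂ ≈ (0.887, 0.038, 0.461); φ = arcsin(p_z) ≈ 27.45°, λ = atan2(p_y, p_x) ≈ 2.43°.

≈ 27.4°N, 2.4°E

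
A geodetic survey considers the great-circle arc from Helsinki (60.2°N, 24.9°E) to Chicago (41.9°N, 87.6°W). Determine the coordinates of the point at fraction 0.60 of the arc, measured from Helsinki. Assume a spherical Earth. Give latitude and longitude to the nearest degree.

Write both endpoints as unit vectors p₁, p₂ with components (cos φ cos λ, cos φ sin λ, sin φ).
The central angle between the endpoints is δ = arccos(p₁·p₂) ≈ 1.117 rad (64.0°).
Interpolate at f = 0.60 with slerp weights a = sin((1−f)δ)/sin δ ≈ 0.481, b = sin(fδ)/sin δ ≈ 0.691.
p = a·p₁ + b·p₂ ≈ (0.238, -0.413, 0.879); φ = arcsin(p_z) ≈ 61.50°, λ = atan2(p_y, p_x) ≈ -60.04°.

≈ 62°N, 60°W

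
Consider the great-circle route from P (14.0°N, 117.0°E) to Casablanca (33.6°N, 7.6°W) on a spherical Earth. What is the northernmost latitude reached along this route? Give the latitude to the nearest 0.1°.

The great circle lies in the plane with unit normal n̂ = (p₁ × p₂)/|p₁ × p₂|.
Here n̂_z ≈ -0.703; the vertex latitude is φ_max = arccos|n̂_z| ≈ 45.3°.
Check via Clairaut: cos φ_max = |cos φ₁| · sin C = cos(14.0°)·sin(46.5°) ≈ 0.703, again giving ≈ 45.3°.

≈ 45.3°N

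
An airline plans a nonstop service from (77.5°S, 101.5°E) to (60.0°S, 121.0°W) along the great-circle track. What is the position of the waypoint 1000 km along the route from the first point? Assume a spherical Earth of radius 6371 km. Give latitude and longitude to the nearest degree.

Convert each endpoint to a unit vector on the sphere (x = cos φ cos λ, y = cos φ sin λ, z = sin φ).
The central angle between the endpoints is δ = arccos(p₁·p₂) ≈ 0.699 rad (40.0°). The total great-circle distance is δ·R ≈ 0.699 × 6371 ≈ 4451 km, so the target fraction is f = 1000/4451 ≈ 0.225.
Interpolate at f ≈ 0.225 with slerp weights a = sin((1−f)δ)/sin δ ≈ 0.802, b = sin(fδ)/sin δ ≈ 0.243.
p = a·p₁ + b·p₂ ≈ (-0.097, 0.066, -0.993); φ = arcsin(p_z) ≈ -83.26°, λ = atan2(p_y, p_x) ≈ 145.87°.

≈ (83°S, 146°E)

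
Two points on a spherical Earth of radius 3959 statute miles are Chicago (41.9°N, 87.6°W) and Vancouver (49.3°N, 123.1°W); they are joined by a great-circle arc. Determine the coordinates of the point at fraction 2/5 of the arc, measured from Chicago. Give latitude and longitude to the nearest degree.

≈ 46°N, 101°W

Convert each endpoint to a unit vector on the sphere (x = cos φ cos λ, y = cos φ sin λ, z = sin φ).
The central angle between the endpoints is δ = arccos(p₁·p₂) ≈ 0.448 rad (25.7°).
Interpolate at f = 2/5 with slerp weights a = sin((1−f)δ)/sin δ ≈ 0.613, b = sin(fδ)/sin δ ≈ 0.411.
p = a·p₁ + b·p₂ ≈ (-0.127, -0.681, 0.721); φ = arcsin(p_z) ≈ 46.17°, λ = atan2(p_y, p_x) ≈ -100.60°.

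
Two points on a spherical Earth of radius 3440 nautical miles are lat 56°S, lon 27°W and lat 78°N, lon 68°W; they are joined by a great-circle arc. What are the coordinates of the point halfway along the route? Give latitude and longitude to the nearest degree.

The haversine formula gives a central angle δ ≈ 2.379 rad (136.3°) between the endpoints.
Interpolate at f = 1/2 with slerp weights a = sin((1−f)δ)/sin δ ≈ 1.344, b = sin(fδ)/sin δ ≈ 1.344.
p = a·p₁ + b·p₂ ≈ (0.774, -0.600, 0.200); φ = arcsin(p_z) ≈ 11.56°, λ = atan2(p_y, p_x) ≈ -37.78°.

≈ lat 12°N, lon 38°W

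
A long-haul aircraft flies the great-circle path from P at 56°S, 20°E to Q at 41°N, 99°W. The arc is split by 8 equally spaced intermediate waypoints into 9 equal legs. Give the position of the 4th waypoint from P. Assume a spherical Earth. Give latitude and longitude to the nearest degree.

≈ 20°S, 49°W

The haversine formula gives a central angle δ ≈ 2.417 rad (138.5°) between the endpoints.
Interpolate at f = 4/9 with slerp weights a = sin((1−f)δ)/sin δ ≈ 1.469, b = sin(fδ)/sin δ ≈ 1.326.
p = a·p₁ + b·p₂ ≈ (0.615, -0.707, -0.348); φ = arcsin(p_z) ≈ -20.37°, λ = atan2(p_y, p_x) ≈ -48.98°.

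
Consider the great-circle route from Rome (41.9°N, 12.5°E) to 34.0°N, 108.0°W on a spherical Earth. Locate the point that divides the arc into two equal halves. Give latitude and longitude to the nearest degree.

Write both endpoints as unit vectors p₁, p₂ with components (cos φ cos λ, cos φ sin λ, sin φ).
The central angle between the endpoints is δ = arccos(p₁·p₂) ≈ 1.510 rad (86.5°).
Interpolate at f = 1/2 with slerp weights a = sin((1−f)δ)/sin δ ≈ 0.687, b = sin(fδ)/sin δ ≈ 0.687.
p = a·p₁ + b·p₂ ≈ (0.323, -0.431, 0.843); φ = arcsin(p_z) ≈ 57.42°, λ = atan2(p_y, p_x) ≈ -53.13°.

≈ 57°N, 53°W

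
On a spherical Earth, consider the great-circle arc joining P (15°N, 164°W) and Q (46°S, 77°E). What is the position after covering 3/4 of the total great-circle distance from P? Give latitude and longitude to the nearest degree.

≈ (43°S, 120°E)

Convert each endpoint to a unit vector on the sphere (x = cos φ cos λ, y = cos φ sin λ, z = sin φ).
The central angle between the endpoints is δ = arccos(p₁·p₂) ≈ 2.108 rad (120.8°).
Interpolate at f = 3/4 with slerp weights a = sin((1−f)δ)/sin δ ≈ 0.585, b = sin(fδ)/sin δ ≈ 1.164.
p = a·p₁ + b·p₂ ≈ (-0.362, 0.632, -0.686); φ = arcsin(p_z) ≈ -43.28°, λ = atan2(p_y, p_x) ≈ 119.78°.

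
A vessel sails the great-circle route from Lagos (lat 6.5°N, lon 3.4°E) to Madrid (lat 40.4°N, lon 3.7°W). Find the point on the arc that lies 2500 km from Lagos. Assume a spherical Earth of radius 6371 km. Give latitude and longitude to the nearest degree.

≈ lat 29°N, lon 1°W

Write both endpoints as unit vectors p₁, p₂ with components (cos φ cos λ, cos φ sin λ, sin φ).
The central angle between the endpoints is δ = arccos(p₁·p₂) ≈ 0.602 rad (34.5°). The total great-circle distance is δ·R ≈ 0.602 × 6371 ≈ 3835 km, so the target fraction is f = 2500/3835 ≈ 0.652.
Interpolate at f ≈ 0.652 with slerp weights a = sin((1−f)δ)/sin δ ≈ 0.367, b = sin(fδ)/sin δ ≈ 0.675.
p = a·p₁ + b·p₂ ≈ (0.878, -0.012, 0.479); φ = arcsin(p_z) ≈ 28.64°, λ = atan2(p_y, p_x) ≈ -0.75°.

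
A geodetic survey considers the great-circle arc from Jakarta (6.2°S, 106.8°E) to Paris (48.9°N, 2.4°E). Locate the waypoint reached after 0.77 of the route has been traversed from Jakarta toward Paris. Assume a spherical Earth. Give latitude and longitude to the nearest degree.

Write both endpoints as unit vectors p₁, p₂ with components (cos φ cos λ, cos φ sin λ, sin φ).
The central angle between the endpoints is δ = arccos(p₁·p₂) ≈ 1.817 rad (104.1°).
Interpolate at f = 0.77 with slerp weights a = sin((1−f)δ)/sin δ ≈ 0.419, b = sin(fδ)/sin δ ≈ 1.016.
p = a·p₁ + b·p₂ ≈ (0.547, 0.426, 0.720); φ = arcsin(p_z) ≈ 46.09°, λ = atan2(p_y, p_x) ≈ 37.93°.

≈ (46°N, 38°E)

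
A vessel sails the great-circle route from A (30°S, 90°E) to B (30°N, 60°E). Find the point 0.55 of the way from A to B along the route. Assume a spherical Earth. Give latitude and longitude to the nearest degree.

Write both endpoints as unit vectors p₁, p₂ with components (cos φ cos λ, cos φ sin λ, sin φ).
The central angle between the endpoints is δ = arccos(p₁·p₂) ≈ 1.160 rad (66.5°).
Interpolate at f = 0.55 with slerp weights a = sin((1−f)δ)/sin δ ≈ 0.544, b = sin(fδ)/sin δ ≈ 0.650.
p = a·p₁ + b·p₂ ≈ (0.281, 0.958, 0.053); φ = arcsin(p_z) ≈ 3.03°, λ = atan2(p_y, p_x) ≈ 73.64°.

≈ (3°N, 74°E)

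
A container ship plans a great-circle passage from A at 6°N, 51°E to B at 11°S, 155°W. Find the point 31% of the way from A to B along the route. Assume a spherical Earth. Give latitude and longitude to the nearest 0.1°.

Write both endpoints as unit vectors p₁, p₂ with components (cos φ cos λ, cos φ sin λ, sin φ).
The central angle between the endpoints is δ = arccos(p₁·p₂) ≈ 2.685 rad (153.8°).
Interpolate at f = 0.31 with slerp weights a = sin((1−f)δ)/sin δ ≈ 2.177, b = sin(fδ)/sin δ ≈ 1.676.
p = a·p₁ + b·p₂ ≈ (-0.128, 0.987, -0.092); φ = arcsin(p_z) ≈ -5.29°, λ = atan2(p_y, p_x) ≈ 97.40°.

≈ 5.3°S, 97.4°E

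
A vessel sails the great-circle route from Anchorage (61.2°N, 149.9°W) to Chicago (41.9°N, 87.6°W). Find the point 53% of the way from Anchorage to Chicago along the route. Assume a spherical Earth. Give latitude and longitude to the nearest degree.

≈ 55°N, 110°W

The haversine formula gives a central angle δ ≈ 0.720 rad (41.2°) between the endpoints.
Interpolate at f = 0.53 with slerp weights a = sin((1−f)δ)/sin δ ≈ 0.503, b = sin(fδ)/sin δ ≈ 0.565.
p = a·p₁ + b·p₂ ≈ (-0.192, -0.542, 0.818); φ = arcsin(p_z) ≈ 54.92°, λ = atan2(p_y, p_x) ≈ -109.54°.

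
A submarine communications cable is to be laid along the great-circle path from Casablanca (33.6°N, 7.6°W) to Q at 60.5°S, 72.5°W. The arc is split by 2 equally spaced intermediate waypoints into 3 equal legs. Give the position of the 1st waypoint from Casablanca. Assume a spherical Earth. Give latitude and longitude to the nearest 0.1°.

≈ 0.9°N, 23.6°W

Write both endpoints as unit vectors p₁, p₂ with components (cos φ cos λ, cos φ sin λ, sin φ).
The central angle between the endpoints is δ = arccos(p₁·p₂) ≈ 1.884 rad (107.9°).
Interpolate at f = 1/3 with slerp weights a = sin((1−f)δ)/sin δ ≈ 0.999, b = sin(fδ)/sin δ ≈ 0.617.
p = a·p₁ + b·p₂ ≈ (0.916, -0.400, 0.016); φ = arcsin(p_z) ≈ 0.90°, λ = atan2(p_y, p_x) ≈ -23.58°.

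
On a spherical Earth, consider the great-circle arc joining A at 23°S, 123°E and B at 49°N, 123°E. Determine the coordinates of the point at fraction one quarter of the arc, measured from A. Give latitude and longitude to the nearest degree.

≈ 5°S, 123°E

Convert each endpoint to a unit vector on the sphere (x = cos φ cos λ, y = cos φ sin λ, z = sin φ).
The central angle between the endpoints is δ = arccos(p₁·p₂) ≈ 1.257 rad (72.0°).
Interpolate at f = 1/4 with slerp weights a = sin((1−f)δ)/sin δ ≈ 0.851, b = sin(fδ)/sin δ ≈ 0.325.
p = a·p₁ + b·p₂ ≈ (-0.543, 0.835, -0.087); φ = arcsin(p_z) ≈ -5.00°, λ = atan2(p_y, p_x) ≈ 123.00°.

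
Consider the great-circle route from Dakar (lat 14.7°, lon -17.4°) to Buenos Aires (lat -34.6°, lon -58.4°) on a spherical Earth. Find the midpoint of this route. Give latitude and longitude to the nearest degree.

≈ lat -11°, lon -36°

Write both endpoints as unit vectors p₁, p₂ with components (cos φ cos λ, cos φ sin λ, sin φ).
The central angle between the endpoints is δ = arccos(p₁·p₂) ≈ 1.096 rad (62.8°).
Interpolate at f = 1/2 with slerp weights a = sin((1−f)δ)/sin δ ≈ 0.586, b = sin(fδ)/sin δ ≈ 0.586.
p = a·p₁ + b·p₂ ≈ (0.793, -0.580, -0.184); φ = arcsin(p_z) ≈ -10.60°, λ = atan2(p_y, p_x) ≈ -36.18°.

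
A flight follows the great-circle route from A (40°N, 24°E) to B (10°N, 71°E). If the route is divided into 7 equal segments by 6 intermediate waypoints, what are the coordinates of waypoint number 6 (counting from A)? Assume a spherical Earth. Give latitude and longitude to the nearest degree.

≈ (15°N, 66°E)

Convert each endpoint to a unit vector on the sphere (x = cos φ cos λ, y = cos φ sin λ, z = sin φ).
The central angle between the endpoints is δ = arccos(p₁·p₂) ≈ 0.894 rad (51.2°).
Interpolate at f = 6/7 with slerp weights a = sin((1−f)δ)/sin δ ≈ 0.163, b = sin(fδ)/sin δ ≈ 0.890.
p = a·p₁ + b·p₂ ≈ (0.400, 0.879, 0.259); φ = arcsin(p_z) ≈ 15.04°, λ = atan2(p_y, p_x) ≈ 65.56°.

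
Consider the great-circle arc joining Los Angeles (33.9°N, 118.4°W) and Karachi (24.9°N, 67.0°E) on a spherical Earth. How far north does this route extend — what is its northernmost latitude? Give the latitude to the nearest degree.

The great circle lies in the plane with unit normal n̂ = (p₁ × p₂)/|p₁ × p₂|.
Here n̂_z ≈ -0.083; the vertex latitude is φ_max = arccos|n̂_z| ≈ 85.3°.

≈ 85°N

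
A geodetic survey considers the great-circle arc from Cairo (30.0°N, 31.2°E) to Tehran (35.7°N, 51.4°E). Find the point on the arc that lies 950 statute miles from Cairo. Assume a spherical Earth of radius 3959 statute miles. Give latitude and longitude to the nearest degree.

From cos δ = sin φ₁ sin φ₂ + cos φ₁ cos φ₂ cos Δλ, the central angle is δ ≈ 0.312 rad (17.9°). The total great-circle distance is δ·R ≈ 0.312 × 3959 ≈ 1234 mi, so the target fraction is f = 950/1234 ≈ 0.770.
Interpolate at f ≈ 0.770 with slerp weights a = sin((1−f)δ)/sin δ ≈ 0.234, b = sin(fδ)/sin δ ≈ 0.775.
p = a·p₁ + b·p₂ ≈ (0.566, 0.597, 0.569); φ = arcsin(p_z) ≈ 34.69°, λ = atan2(p_y, p_x) ≈ 46.52°.

≈ 35°N, 47°E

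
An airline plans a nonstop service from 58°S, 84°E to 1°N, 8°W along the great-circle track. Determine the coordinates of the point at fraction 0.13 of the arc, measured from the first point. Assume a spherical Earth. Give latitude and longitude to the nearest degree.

≈ 56°S, 62°E

The haversine formula gives a central angle δ ≈ 1.604 rad (91.9°) between the endpoints.
Interpolate at f = 0.13 with slerp weights a = sin((1−f)δ)/sin δ ≈ 0.985, b = sin(fδ)/sin δ ≈ 0.207.
p = a·p₁ + b·p₂ ≈ (0.260, 0.490, -0.832); φ = arcsin(p_z) ≈ -56.30°, λ = atan2(p_y, p_x) ≈ 62.10°.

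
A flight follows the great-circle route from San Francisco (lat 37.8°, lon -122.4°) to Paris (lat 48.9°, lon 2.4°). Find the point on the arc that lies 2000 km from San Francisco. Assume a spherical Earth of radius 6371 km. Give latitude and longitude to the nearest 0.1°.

≈ lat 51.9°, lon -106.5°

From cos δ = sin φ₁ sin φ₂ + cos φ₁ cos φ₂ cos Δλ, the central angle is δ ≈ 1.405 rad (80.5°). The total great-circle distance is δ·R ≈ 1.405 × 6371 ≈ 8949 km, so the target fraction is f = 2000/8949 ≈ 0.223.
Interpolate at f ≈ 0.223 with slerp weights a = sin((1−f)δ)/sin δ ≈ 0.899, b = sin(fδ)/sin δ ≈ 0.313.
p = a·p₁ + b·p₂ ≈ (-0.175, -0.591, 0.787); φ = arcsin(p_z) ≈ 51.92°, λ = atan2(p_y, p_x) ≈ -106.50°.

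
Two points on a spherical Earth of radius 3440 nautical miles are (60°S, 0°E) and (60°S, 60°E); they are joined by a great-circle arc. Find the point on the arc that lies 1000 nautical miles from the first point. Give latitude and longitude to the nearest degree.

Convert each endpoint to a unit vector on the sphere (x = cos φ cos λ, y = cos φ sin λ, z = sin φ).
The central angle between the endpoints is δ = arccos(p₁·p₂) ≈ 0.505 rad (29.0°). The total great-circle distance is δ·R ≈ 0.505 × 3440 ≈ 1738 nmi, so the target fraction is f = 1000/1738 ≈ 0.575.
Interpolate at f ≈ 0.575 with slerp weights a = sin((1−f)δ)/sin δ ≈ 0.440, b = sin(fδ)/sin δ ≈ 0.592.
p = a·p₁ + b·p₂ ≈ (0.368, 0.256, -0.894); φ = arcsin(p_z) ≈ -63.35°, λ = atan2(p_y, p_x) ≈ 34.86°.

≈ (63°S, 35°E)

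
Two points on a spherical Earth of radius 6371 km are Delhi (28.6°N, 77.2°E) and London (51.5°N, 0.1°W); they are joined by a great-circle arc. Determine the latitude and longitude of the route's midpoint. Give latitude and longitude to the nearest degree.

≈ (47°N, 46°E)

Write both endpoints as unit vectors p₁, p₂ with components (cos φ cos λ, cos φ sin λ, sin φ).
The central angle between the endpoints is δ = arccos(p₁·p₂) ≈ 1.053 rad (60.3°).
Interpolate at f = 1/2 with slerp weights a = sin((1−f)δ)/sin δ ≈ 0.578, b = sin(fδ)/sin δ ≈ 0.578.
p = a·p₁ + b·p₂ ≈ (0.473, 0.495, 0.729); φ = arcsin(p_z) ≈ 46.84°, λ = atan2(p_y, p_x) ≈ 46.30°.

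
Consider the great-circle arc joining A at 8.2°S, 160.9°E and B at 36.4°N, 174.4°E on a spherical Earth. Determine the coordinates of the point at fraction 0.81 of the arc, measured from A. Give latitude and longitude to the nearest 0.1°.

Convert each endpoint to a unit vector on the sphere (x = cos φ cos λ, y = cos φ sin λ, z = sin φ).
The central angle between the endpoints is δ = arccos(p₁·p₂) ≈ 0.809 rad (46.4°).
Interpolate at f = 0.81 with slerp weights a = sin((1−f)δ)/sin δ ≈ 0.212, b = sin(fδ)/sin δ ≈ 0.842.
p = a·p₁ + b·p₂ ≈ (-0.873, 0.135, 0.470); φ = arcsin(p_z) ≈ 28.01°, λ = atan2(p_y, p_x) ≈ 171.23°.

≈ 28.0°N, 171.2°E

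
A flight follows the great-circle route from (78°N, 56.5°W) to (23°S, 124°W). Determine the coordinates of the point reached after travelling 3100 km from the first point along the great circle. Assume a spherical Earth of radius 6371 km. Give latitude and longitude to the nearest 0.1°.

≈ (55.2°N, 103.6°W)

The haversine formula gives a central angle δ ≈ 1.885 rad (108.0°) between the endpoints. The total great-circle distance is δ·R ≈ 1.885 × 6371 ≈ 12009 km, so the target fraction is f = 3100/12009 ≈ 0.258.
Interpolate at f ≈ 0.258 with slerp weights a = sin((1−f)δ)/sin δ ≈ 1.036, b = sin(fδ)/sin δ ≈ 0.492.
p = a·p₁ + b·p₂ ≈ (-0.134, -0.555, 0.821); φ = arcsin(p_z) ≈ 55.19°, λ = atan2(p_y, p_x) ≈ -103.60°.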